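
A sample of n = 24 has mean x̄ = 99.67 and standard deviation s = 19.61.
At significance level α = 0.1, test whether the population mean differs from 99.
One-sample t-test:
H₀: μ = 99
H₁: μ ≠ 99
df = n - 1 = 23
t = (x̄ - μ₀) / (s/√n) = (99.67 - 99) / (19.61/√24) = 0.167
p-value = 0.8685

Since p-value > α = 0.1, we fail to reject H₀.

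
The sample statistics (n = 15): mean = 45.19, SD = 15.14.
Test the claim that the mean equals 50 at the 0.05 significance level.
One-sample t-test:
H₀: μ = 50
H₁: μ ≠ 50
df = n - 1 = 14
t = (x̄ - μ₀) / (s/√n) = (45.19 - 50) / (15.14/√15) = -1.230
p-value = 0.2388

Since p-value > α = 0.05, we fail to reject H₀.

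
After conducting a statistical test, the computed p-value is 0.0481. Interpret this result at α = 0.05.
Since p = 0.0481 < α = 0.05, reject H₀.
There is sufficient evidence to reject the null hypothesis; the result is statistically significant at the 0.05 level.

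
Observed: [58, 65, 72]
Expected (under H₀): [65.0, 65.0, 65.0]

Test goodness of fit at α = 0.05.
Chi-square goodness of fit test:
H₀: observed counts match expected distribution
H₁: observed counts differ from expected distribution
df = k - 1 = 2
χ² = Σ(O - E)²/E
   = (58 - 65.0)²/65.0 + (65 - 65.0)²/65.0 + (72 - 65.0)²/65.0
   = 0.754 + 0.000 + 0.754
   = 1.51
p-value = 0.4706

Since p-value > α = 0.05, we fail to reject H₀.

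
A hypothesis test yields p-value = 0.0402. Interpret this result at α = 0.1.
Since p = 0.0402 < α = 0.1, reject H₀.
There is sufficient evidence to reject the null hypothesis; the result is statistically significant at the 0.1 level.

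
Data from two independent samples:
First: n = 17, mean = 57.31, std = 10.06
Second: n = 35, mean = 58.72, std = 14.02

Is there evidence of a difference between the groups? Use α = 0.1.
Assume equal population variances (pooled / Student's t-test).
Student's two-sample t-test (equal variances):
H₀: μ₁ = μ₂
H₁: μ₁ ≠ μ₂
df = n₁ + n₂ - 2 = 50
Pooled variance s_p² = [(n₁-1)s₁² + (n₂-1)s₂²] / (n₁ + n₂ - 2) = [(16)(10.06²) + (34)(14.02²)] / 50 = 166.0462
SE = √(s_p²(1/n₁ + 1/n₂)) = √(166.0462 × (1/17 + 1/35)) = 3.8094
t = (x̄₁ - x̄₂) / SE = (57.31 - 58.72) / 3.8094 = -1.41 / 3.8094 = -0.370
p-value = 0.7128

Since p-value > α = 0.1, we fail to reject H₀.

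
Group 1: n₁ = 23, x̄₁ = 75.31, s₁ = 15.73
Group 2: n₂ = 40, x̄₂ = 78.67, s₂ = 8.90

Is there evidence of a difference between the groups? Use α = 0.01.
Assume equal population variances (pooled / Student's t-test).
Student's two-sample t-test (equal variances):
H₀: μ₁ = μ₂
H₁: μ₁ ≠ μ₂
df = n₁ + n₂ - 2 = 61
Pooled variance s_p² = [(n₁-1)s₁² + (n₂-1)s₂²] / (n₁ + n₂ - 2) = [(22)(15.73²) + (39)(8.90²)] / 61 = 139.8806
SE = √(s_p²(1/n₁ + 1/n₂)) = √(139.8806 × (1/23 + 1/40)) = 3.0950
t = (x̄₁ - x̄₂) / SE = (75.31 - 78.67) / 3.0950 = -3.36 / 3.0950 = -1.086
p-value = 0.2819

Since p-value > α = 0.01, we fail to reject H₀.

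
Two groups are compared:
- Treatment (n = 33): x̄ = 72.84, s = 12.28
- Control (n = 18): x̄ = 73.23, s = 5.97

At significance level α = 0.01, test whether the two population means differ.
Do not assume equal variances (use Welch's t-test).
Welch's two-sample t-test:
H₀: μ₁ = μ₂
H₁: μ₁ ≠ μ₂
s₁²/n₁ = 12.28²/33 = 4.5696,  s₂²/n₂ = 5.97²/18 = 1.9800
SE = √(s₁²/n₁ + s₂²/n₂) = √(4.5696 + 1.9800) = 2.5592
df (Welch-Satterthwaite) = (s₁²/n₁ + s₂²/n₂)² / [(s₁²/n₁)²/(n₁-1) + (s₂²/n₂)²/(n₂-1)] ≈ 48.57
t = (x̄₁ - x̄₂) / SE = (72.84 - 73.23) / 2.5592 = -0.39 / 2.5592 = -0.152
p-value = 0.8795

Since p-value > α = 0.01, we fail to reject H₀.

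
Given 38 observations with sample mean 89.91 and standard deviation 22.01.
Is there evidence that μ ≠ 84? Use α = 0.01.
One-sample t-test:
H₀: μ = 84
H₁: μ ≠ 84
df = n - 1 = 37
t = (x̄ - μ₀) / (s/√n) = (89.91 - 84) / (22.01/√38) = 1.655
p-value = 0.1063

Since p-value > α = 0.01, we fail to reject H₀.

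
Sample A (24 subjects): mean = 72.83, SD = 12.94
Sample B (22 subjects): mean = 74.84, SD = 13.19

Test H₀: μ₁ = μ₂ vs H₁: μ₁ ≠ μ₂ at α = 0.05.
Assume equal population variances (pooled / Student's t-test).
Student's two-sample t-test (equal variances):
H₀: μ₁ = μ₂
H₁: μ₁ ≠ μ₂
df = n₁ + n₂ - 2 = 44
Pooled variance s_p² = [(n₁-1)s₁² + (n₂-1)s₂²] / (n₁ + n₂ - 2) = [(23)(12.94²) + (21)(13.19²)] / 44 = 170.5614
SE = √(s_p²(1/n₁ + 1/n₂)) = √(170.5614 × (1/24 + 1/22)) = 3.8548
t = (x̄₁ - x̄₂) / SE = (72.83 - 74.84) / 3.8548 = -2.01 / 3.8548 = -0.521
p-value = 0.6047

Since p-value > α = 0.05, we fail to reject H₀.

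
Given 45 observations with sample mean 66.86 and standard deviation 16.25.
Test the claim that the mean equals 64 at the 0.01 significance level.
One-sample t-test:
H₀: μ = 64
H₁: μ ≠ 64
df = n - 1 = 44
t = (x̄ - μ₀) / (s/√n) = (66.86 - 64) / (16.25/√45) = 1.181
p-value = 0.2441

Since p-value > α = 0.01, we fail to reject H₀.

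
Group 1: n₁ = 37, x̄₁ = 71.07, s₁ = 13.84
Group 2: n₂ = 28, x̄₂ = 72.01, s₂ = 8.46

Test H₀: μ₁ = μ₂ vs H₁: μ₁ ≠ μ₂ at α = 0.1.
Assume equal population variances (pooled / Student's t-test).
Student's two-sample t-test (equal variances):
H₀: μ₁ = μ₂
H₁: μ₁ ≠ μ₂
df = n₁ + n₂ - 2 = 63
Pooled variance s_p² = [(n₁-1)s₁² + (n₂-1)s₂²] / (n₁ + n₂ - 2) = [(36)(13.84²) + (27)(8.46²)] / 63 = 140.1282
SE = √(s_p²(1/n₁ + 1/n₂)) = √(140.1282 × (1/37 + 1/28)) = 2.9651
t = (x̄₁ - x̄₂) / SE = (71.07 - 72.01) / 2.9651 = -0.94 / 2.9651 = -0.317
p-value = 0.7523

Since p-value > α = 0.1, we fail to reject H₀.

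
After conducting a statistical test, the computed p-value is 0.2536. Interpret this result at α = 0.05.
Since p = 0.2536 > α = 0.05, fail to reject H₀.
There is insufficient evidence to reject the null hypothesis; the result is not statistically significant at the 0.05 level.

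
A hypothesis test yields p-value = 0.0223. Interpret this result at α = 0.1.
Since p = 0.0223 < α = 0.1, reject H₀.
There is sufficient evidence to reject the null hypothesis; the result is statistically significant at the 0.1 level.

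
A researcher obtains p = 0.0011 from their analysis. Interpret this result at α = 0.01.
Since p = 0.0011 < α = 0.01, reject H₀.
There is sufficient evidence to reject the null hypothesis; the result is statistically significant at the 0.01 level.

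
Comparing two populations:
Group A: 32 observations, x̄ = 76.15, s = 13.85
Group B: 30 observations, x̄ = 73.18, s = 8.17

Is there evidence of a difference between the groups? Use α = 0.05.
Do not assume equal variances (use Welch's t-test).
Welch's two-sample t-test:
H₀: μ₁ = μ₂
H₁: μ₁ ≠ μ₂
s₁²/n₁ = 13.85²/32 = 5.9945,  s₂²/n₂ = 8.17²/30 = 2.2250
SE = √(s₁²/n₁ + s₂²/n₂) = √(5.9945 + 2.2250) = 2.8670
df (Welch-Satterthwaite) = (s₁²/n₁ + s₂²/n₂)² / [(s₁²/n₁)²/(n₁-1) + (s₂²/n₂)²/(n₂-1)] ≈ 50.80
t = (x̄₁ - x̄₂) / SE = (76.15 - 73.18) / 2.8670 = 2.97 / 2.8670 = 1.036
p-value = 0.3051

Since p-value > α = 0.05, we fail to reject H₀.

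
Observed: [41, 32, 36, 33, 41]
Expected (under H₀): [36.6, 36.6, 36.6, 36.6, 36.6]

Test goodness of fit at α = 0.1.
Chi-square goodness of fit test:
H₀: observed counts match expected distribution
H₁: observed counts differ from expected distribution
df = k - 1 = 4
χ² = Σ(O - E)²/E
   = (41 - 36.6)²/36.6 + (32 - 36.6)²/36.6 + (36 - 36.6)²/36.6 + (33 - 36.6)²/36.6 + (41 - 36.6)²/36.6
   = 0.529 + 0.578 + 0.010 + 0.354 + 0.529
   = 2.00
p-value = 0.7358

Since p-value > α = 0.1, we fail to reject H₀.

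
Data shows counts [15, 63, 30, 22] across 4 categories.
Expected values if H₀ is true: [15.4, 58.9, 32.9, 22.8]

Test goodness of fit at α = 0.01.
Chi-square goodness of fit test:
H₀: observed counts match expected distribution
H₁: observed counts differ from expected distribution
df = k - 1 = 3
χ² = Σ(O - E)²/E
   = (15 - 15.4)²/15.4 + (63 - 58.9)²/58.9 + (30 - 32.9)²/32.9 + (22 - 22.8)²/22.8
   = 0.010 + 0.285 + 0.256 + 0.028
   = 0.58
p-value = 0.9011

Since p-value > α = 0.01, we fail to reject H₀.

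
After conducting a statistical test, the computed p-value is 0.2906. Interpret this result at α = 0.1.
Since p = 0.2906 > α = 0.1, fail to reject H₀.
There is insufficient evidence to reject the null hypothesis; the result is not statistically significant at the 0.1 level.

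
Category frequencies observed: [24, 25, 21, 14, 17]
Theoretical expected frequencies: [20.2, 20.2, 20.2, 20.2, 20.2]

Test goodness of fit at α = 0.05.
Chi-square goodness of fit test:
H₀: observed counts match expected distribution
H₁: observed counts differ from expected distribution
df = k - 1 = 4
χ² = Σ(O - E)²/E
   = (24 - 20.2)²/20.2 + (25 - 20.2)²/20.2 + (21 - 20.2)²/20.2 + (14 - 20.2)²/20.2 + (17 - 20.2)²/20.2
   = 0.715 + 1.141 + 0.032 + 1.903 + 0.507
   = 4.30
p-value = 0.3673

Since p-value > α = 0.05, we fail to reject H₀.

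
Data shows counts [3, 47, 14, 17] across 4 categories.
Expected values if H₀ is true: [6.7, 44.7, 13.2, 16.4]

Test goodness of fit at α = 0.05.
Chi-square goodness of fit test:
H₀: observed counts match expected distribution
H₁: observed counts differ from expected distribution
df = k - 1 = 3
χ² = Σ(O - E)²/E
   = (3 - 6.7)²/6.7 + (47 - 44.7)²/44.7 + (14 - 13.2)²/13.2 + (17 - 16.4)²/16.4
   = 2.043 + 0.118 + 0.048 + 0.022
   = 2.23
p-value = 0.5257

Since p-value > α = 0.05, we fail to reject H₀.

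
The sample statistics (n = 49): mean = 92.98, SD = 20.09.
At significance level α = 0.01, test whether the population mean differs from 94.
One-sample t-test:
H₀: μ = 94
H₁: μ ≠ 94
df = n - 1 = 48
t = (x̄ - μ₀) / (s/√n) = (92.98 - 94) / (20.09/√49) = -0.355
p-value = 0.7238

Since p-value > α = 0.01, we fail to reject H₀.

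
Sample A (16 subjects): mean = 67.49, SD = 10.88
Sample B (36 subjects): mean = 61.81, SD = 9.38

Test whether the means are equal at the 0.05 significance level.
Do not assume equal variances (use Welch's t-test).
Welch's two-sample t-test:
H₀: μ₁ = μ₂
H₁: μ₁ ≠ μ₂
s₁²/n₁ = 10.88²/16 = 7.3984,  s₂²/n₂ = 9.38²/36 = 2.4440
SE = √(s₁²/n₁ + s₂²/n₂) = √(7.3984 + 2.4440) = 3.1373
df (Welch-Satterthwaite) = (s₁²/n₁ + s₂²/n₂)² / [(s₁²/n₁)²/(n₁-1) + (s₂²/n₂)²/(n₂-1)] ≈ 25.36
t = (x̄₁ - x̄₂) / SE = (67.49 - 61.81) / 3.1373 = 5.68 / 3.1373 = 1.810
p-value = 0.0821

Since p-value > α = 0.05, we fail to reject H₀.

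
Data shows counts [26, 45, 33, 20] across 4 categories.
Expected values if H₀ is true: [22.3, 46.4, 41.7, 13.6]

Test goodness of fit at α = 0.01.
Chi-square goodness of fit test:
H₀: observed counts match expected distribution
H₁: observed counts differ from expected distribution
df = k - 1 = 3
χ² = Σ(O - E)²/E
   = (26 - 22.3)²/22.3 + (45 - 46.4)²/46.4 + (33 - 41.7)²/41.7 + (20 - 13.6)²/13.6
   = 0.614 + 0.042 + 1.815 + 3.012
   = 5.48
p-value = 0.1397

Since p-value > α = 0.01, we fail to reject H₀.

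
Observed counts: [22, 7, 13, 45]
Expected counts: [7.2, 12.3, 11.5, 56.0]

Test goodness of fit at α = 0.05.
Chi-square goodness of fit test:
H₀: observed counts match expected distribution
H₁: observed counts differ from expected distribution
df = k - 1 = 3
χ² = Σ(O - E)²/E
   = (22 - 7.2)²/7.2 + (7 - 12.3)²/12.3 + (13 - 11.5)²/11.5 + (45 - 56.0)²/56.0
   = 30.422 + 2.284 + 0.196 + 2.161
   = 35.06
p-value < 0.0001

Since p-value < α = 0.05, we reject H₀.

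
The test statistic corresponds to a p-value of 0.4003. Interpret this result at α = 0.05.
Since p = 0.4003 > α = 0.05, fail to reject H₀.
There is insufficient evidence to reject the null hypothesis; the result is not statistically significant at the 0.05 level.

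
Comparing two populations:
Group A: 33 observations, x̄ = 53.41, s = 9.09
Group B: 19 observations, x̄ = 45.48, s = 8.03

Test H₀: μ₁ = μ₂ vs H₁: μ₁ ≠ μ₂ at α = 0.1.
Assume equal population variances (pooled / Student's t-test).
Student's two-sample t-test (equal variances):
H₀: μ₁ = μ₂
H₁: μ₁ ≠ μ₂
df = n₁ + n₂ - 2 = 50
Pooled variance s_p² = [(n₁-1)s₁² + (n₂-1)s₂²] / (n₁ + n₂ - 2) = [(32)(9.09²) + (18)(8.03²)] / 50 = 76.0951
SE = √(s_p²(1/n₁ + 1/n₂)) = √(76.0951 × (1/33 + 1/19)) = 2.5122
t = (x̄₁ - x̄₂) / SE = (53.41 - 45.48) / 2.5122 = 7.93 / 2.5122 = 3.157
p-value = 0.0027

Since p-value < α = 0.1, we reject H₀.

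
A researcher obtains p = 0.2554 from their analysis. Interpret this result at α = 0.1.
Since p = 0.2554 > α = 0.1, fail to reject H₀.
There is insufficient evidence to reject the null hypothesis; the result is not statistically significant at the 0.1 level.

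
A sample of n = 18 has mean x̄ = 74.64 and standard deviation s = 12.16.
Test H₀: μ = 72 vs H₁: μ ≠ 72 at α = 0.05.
One-sample t-test:
H₀: μ = 72
H₁: μ ≠ 72
df = n - 1 = 17
t = (x̄ - μ₀) / (s/√n) = (74.64 - 72) / (12.16/√18) = 0.921
p-value = 0.3699

Since p-value > α = 0.05, we fail to reject H₀.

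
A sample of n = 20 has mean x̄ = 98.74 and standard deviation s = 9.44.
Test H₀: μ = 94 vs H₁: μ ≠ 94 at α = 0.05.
One-sample t-test:
H₀: μ = 94
H₁: μ ≠ 94
df = n - 1 = 19
t = (x̄ - μ₀) / (s/√n) = (98.74 - 94) / (9.44/√20) = 2.246
p-value = 0.0368

Since p-value < α = 0.05, we reject H₀.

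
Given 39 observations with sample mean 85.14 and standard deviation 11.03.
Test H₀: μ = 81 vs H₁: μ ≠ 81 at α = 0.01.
One-sample t-test:
H₀: μ = 81
H₁: μ ≠ 81
df = n - 1 = 38
t = (x̄ - μ₀) / (s/√n) = (85.14 - 81) / (11.03/√39) = 2.344
p-value = 0.0244

Since p-value > α = 0.01, we fail to reject H₀.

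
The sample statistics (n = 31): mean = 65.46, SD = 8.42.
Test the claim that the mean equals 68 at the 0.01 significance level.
One-sample t-test:
H₀: μ = 68
H₁: μ ≠ 68
df = n - 1 = 30
t = (x̄ - μ₀) / (s/√n) = (65.46 - 68) / (8.42/√31) = -1.680
p-value = 0.1034

Since p-value > α = 0.01, we fail to reject H₀.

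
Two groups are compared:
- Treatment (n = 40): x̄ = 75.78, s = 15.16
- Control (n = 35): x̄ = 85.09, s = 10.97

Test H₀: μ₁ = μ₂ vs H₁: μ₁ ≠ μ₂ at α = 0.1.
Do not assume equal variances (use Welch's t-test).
Welch's two-sample t-test:
H₀: μ₁ = μ₂
H₁: μ₁ ≠ μ₂
s₁²/n₁ = 15.16²/40 = 5.7456,  s₂²/n₂ = 10.97²/35 = 3.4383
SE = √(s₁²/n₁ + s₂²/n₂) = √(5.7456 + 3.4383) = 3.0305
df (Welch-Satterthwaite) = (s₁²/n₁ + s₂²/n₂)² / [(s₁²/n₁)²/(n₁-1) + (s₂²/n₂)²/(n₂-1)] ≈ 70.63
t = (x̄₁ - x̄₂) / SE = (75.78 - 85.09) / 3.0305 = -9.31 / 3.0305 = -3.072
p-value = 0.0030

Since p-value < α = 0.1, we reject H₀.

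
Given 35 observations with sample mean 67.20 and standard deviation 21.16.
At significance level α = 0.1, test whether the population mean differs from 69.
One-sample t-test:
H₀: μ = 69
H₁: μ ≠ 69
df = n - 1 = 34
t = (x̄ - μ₀) / (s/√n) = (67.20 - 69) / (21.16/√35) = -0.503
p-value = 0.6180

Since p-value > α = 0.1, we fail to reject H₀.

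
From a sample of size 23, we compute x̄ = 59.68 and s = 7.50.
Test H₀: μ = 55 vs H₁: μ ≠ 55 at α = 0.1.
One-sample t-test:
H₀: μ = 55
H₁: μ ≠ 55
df = n - 1 = 22
t = (x̄ - μ₀) / (s/√n) = (59.68 - 55) / (7.50/√23) = 2.993
p-value = 0.0067

Since p-value < α = 0.1, we reject H₀.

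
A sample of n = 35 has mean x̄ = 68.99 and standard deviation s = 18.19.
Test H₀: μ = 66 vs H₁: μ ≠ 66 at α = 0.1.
One-sample t-test:
H₀: μ = 66
H₁: μ ≠ 66
df = n - 1 = 34
t = (x̄ - μ₀) / (s/√n) = (68.99 - 66) / (18.19/√35) = 0.972
p-value = 0.3377

Since p-value > α = 0.1, we fail to reject H₀.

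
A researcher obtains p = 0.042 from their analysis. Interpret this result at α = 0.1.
Since p = 0.042 < α = 0.1, reject H₀.
There is sufficient evidence to reject the null hypothesis; the result is statistically significant at the 0.1 level.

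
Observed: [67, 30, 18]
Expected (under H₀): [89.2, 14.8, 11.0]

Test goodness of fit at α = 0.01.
Chi-square goodness of fit test:
H₀: observed counts match expected distribution
H₁: observed counts differ from expected distribution
df = k - 1 = 2
χ² = Σ(O - E)²/E
   = (67 - 89.2)²/89.2 + (30 - 14.8)²/14.8 + (18 - 11.0)²/11.0
   = 5.525 + 15.611 + 4.455
   = 25.59
p-value < 0.0001

Since p-value < α = 0.01, we reject H₀.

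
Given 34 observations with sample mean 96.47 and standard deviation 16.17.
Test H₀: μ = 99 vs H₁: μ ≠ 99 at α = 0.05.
One-sample t-test:
H₀: μ = 99
H₁: μ ≠ 99
df = n - 1 = 33
t = (x̄ - μ₀) / (s/√n) = (96.47 - 99) / (16.17/√34) = -0.912
p-value = 0.3682

Since p-value > α = 0.05, we fail to reject H₀.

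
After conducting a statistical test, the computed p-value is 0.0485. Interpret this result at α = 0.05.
Since p = 0.0485 < α = 0.05, reject H₀.
There is sufficient evidence to reject the null hypothesis; the result is statistically significant at the 0.05 level.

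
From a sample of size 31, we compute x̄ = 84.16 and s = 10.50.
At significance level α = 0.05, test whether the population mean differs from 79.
One-sample t-test:
H₀: μ = 79
H₁: μ ≠ 79
df = n - 1 = 30
t = (x̄ - μ₀) / (s/√n) = (84.16 - 79) / (10.50/√31) = 2.736
p-value = 0.0103

Since p-value < α = 0.05, we reject H₀.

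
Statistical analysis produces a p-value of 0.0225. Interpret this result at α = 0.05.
Since p = 0.0225 < α = 0.05, reject H₀.
There is sufficient evidence to reject the null hypothesis; the result is statistically significant at the 0.05 level.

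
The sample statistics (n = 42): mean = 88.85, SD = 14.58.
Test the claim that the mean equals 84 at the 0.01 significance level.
One-sample t-test:
H₀: μ = 84
H₁: μ ≠ 84
df = n - 1 = 41
t = (x̄ - μ₀) / (s/√n) = (88.85 - 84) / (14.58/√42) = 2.156
p-value = 0.0370

Since p-value > α = 0.01, we fail to reject H₀.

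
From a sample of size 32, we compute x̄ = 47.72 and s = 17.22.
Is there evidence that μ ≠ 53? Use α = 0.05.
One-sample t-test:
H₀: μ = 53
H₁: μ ≠ 53
df = n - 1 = 31
t = (x̄ - μ₀) / (s/√n) = (47.72 - 53) / (17.22/√32) = -1.735
p-value = 0.0928

Since p-value > α = 0.05, we fail to reject H₀.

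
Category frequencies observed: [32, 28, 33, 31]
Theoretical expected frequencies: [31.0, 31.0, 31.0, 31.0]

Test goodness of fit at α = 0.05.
Chi-square goodness of fit test:
H₀: observed counts match expected distribution
H₁: observed counts differ from expected distribution
df = k - 1 = 3
χ² = Σ(O - E)²/E
   = (32 - 31.0)²/31.0 + (28 - 31.0)²/31.0 + (33 - 31.0)²/31.0 + (31 - 31.0)²/31.0
   = 0.032 + 0.290 + 0.129 + 0.000
   = 0.45
p-value = 0.9294

Since p-value > α = 0.05, we fail to reject H₀.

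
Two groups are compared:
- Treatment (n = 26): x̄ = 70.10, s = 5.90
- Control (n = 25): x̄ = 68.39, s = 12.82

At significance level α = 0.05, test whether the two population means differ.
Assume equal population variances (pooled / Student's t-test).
Student's two-sample t-test (equal variances):
H₀: μ₁ = μ₂
H₁: μ₁ ≠ μ₂
df = n₁ + n₂ - 2 = 49
Pooled variance s_p² = [(n₁-1)s₁² + (n₂-1)s₂²] / (n₁ + n₂ - 2) = [(25)(5.90²) + (24)(12.82²)] / 49 = 98.2593
SE = √(s_p²(1/n₁ + 1/n₂)) = √(98.2593 × (1/26 + 1/25)) = 2.7766
t = (x̄₁ - x̄₂) / SE = (70.10 - 68.39) / 2.7766 = 1.71 / 2.7766 = 0.616
p-value = 0.5408

Since p-value > α = 0.05, we fail to reject H₀.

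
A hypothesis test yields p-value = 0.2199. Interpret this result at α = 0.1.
Since p = 0.2199 > α = 0.1, fail to reject H₀.
There is insufficient evidence to reject the null hypothesis; the result is not statistically significant at the 0.1 level.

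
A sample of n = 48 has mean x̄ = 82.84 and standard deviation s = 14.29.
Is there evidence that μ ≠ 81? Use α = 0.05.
One-sample t-test:
H₀: μ = 81
H₁: μ ≠ 81
df = n - 1 = 47
t = (x̄ - μ₀) / (s/√n) = (82.84 - 81) / (14.29/√48) = 0.892
p-value = 0.3769

Since p-value > α = 0.05, we fail to reject H₀.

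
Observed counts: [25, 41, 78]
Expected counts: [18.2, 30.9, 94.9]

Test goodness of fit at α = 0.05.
Chi-square goodness of fit test:
H₀: observed counts match expected distribution
H₁: observed counts differ from expected distribution
df = k - 1 = 2
χ² = Σ(O - E)²/E
   = (25 - 18.2)²/18.2 + (41 - 30.9)²/30.9 + (78 - 94.9)²/94.9
   = 2.541 + 3.301 + 3.010
   = 8.85
p-value = 0.0120

Since p-value < α = 0.05, we reject H₀.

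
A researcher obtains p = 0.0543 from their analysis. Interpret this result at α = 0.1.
Since p = 0.0543 < α = 0.1, reject H₀.
There is sufficient evidence to reject the null hypothesis; the result is statistically significant at the 0.1 level.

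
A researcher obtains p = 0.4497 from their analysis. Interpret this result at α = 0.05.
Since p = 0.4497 > α = 0.05, fail to reject H₀.
There is insufficient evidence to reject the null hypothesis; the result is not statistically significant at the 0.05 level.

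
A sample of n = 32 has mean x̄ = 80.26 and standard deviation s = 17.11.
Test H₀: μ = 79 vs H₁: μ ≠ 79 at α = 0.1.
One-sample t-test:
H₀: μ = 79
H₁: μ ≠ 79
df = n - 1 = 31
t = (x̄ - μ₀) / (s/√n) = (80.26 - 79) / (17.11/√32) = 0.417
p-value = 0.6799

Since p-value > α = 0.1, we fail to reject H₀.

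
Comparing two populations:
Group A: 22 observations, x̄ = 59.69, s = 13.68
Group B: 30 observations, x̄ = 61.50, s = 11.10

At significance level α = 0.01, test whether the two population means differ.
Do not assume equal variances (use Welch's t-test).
Welch's two-sample t-test:
H₀: μ₁ = μ₂
H₁: μ₁ ≠ μ₂
s₁²/n₁ = 13.68²/22 = 8.5065,  s₂²/n₂ = 11.10²/30 = 4.1070
SE = √(s₁²/n₁ + s₂²/n₂) = √(8.5065 + 4.1070) = 3.5515
df (Welch-Satterthwaite) = (s₁²/n₁ + s₂²/n₂)² / [(s₁²/n₁)²/(n₁-1) + (s₂²/n₂)²/(n₂-1)] ≈ 39.50
t = (x̄₁ - x̄₂) / SE = (59.69 - 61.50) / 3.5515 = -1.81 / 3.5515 = -0.510
p-value = 0.6131

Since p-value > α = 0.01, we fail to reject H₀.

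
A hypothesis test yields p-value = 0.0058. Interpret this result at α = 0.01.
Since p = 0.0058 < α = 0.01, reject H₀.
There is sufficient evidence to reject the null hypothesis; the result is statistically significant at the 0.01 level.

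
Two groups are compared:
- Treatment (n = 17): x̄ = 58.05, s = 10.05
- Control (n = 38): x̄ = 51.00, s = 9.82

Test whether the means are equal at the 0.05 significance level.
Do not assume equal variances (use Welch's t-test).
Welch's two-sample t-test:
H₀: μ₁ = μ₂
H₁: μ₁ ≠ μ₂
s₁²/n₁ = 10.05²/17 = 5.9413,  s₂²/n₂ = 9.82²/38 = 2.5377
SE = √(s₁²/n₁ + s₂²/n₂) = √(5.9413 + 2.5377) = 2.9119
df (Welch-Satterthwaite) = (s₁²/n₁ + s₂²/n₂)² / [(s₁²/n₁)²/(n₁-1) + (s₂²/n₂)²/(n₂-1)] ≈ 30.20
t = (x̄₁ - x̄₂) / SE = (58.05 - 51.00) / 2.9119 = 7.05 / 2.9119 = 2.421
p-value = 0.0217

Since p-value < α = 0.05, we reject H₀.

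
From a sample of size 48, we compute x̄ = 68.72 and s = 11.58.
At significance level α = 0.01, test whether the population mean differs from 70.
One-sample t-test:
H₀: μ = 70
H₁: μ ≠ 70
df = n - 1 = 47
t = (x̄ - μ₀) / (s/√n) = (68.72 - 70) / (11.58/√48) = -0.766
p-value = 0.4476

Since p-value > α = 0.01, we fail to reject H₀.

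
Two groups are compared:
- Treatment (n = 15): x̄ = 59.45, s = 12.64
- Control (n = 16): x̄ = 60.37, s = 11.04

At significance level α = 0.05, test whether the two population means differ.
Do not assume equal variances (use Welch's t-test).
Welch's two-sample t-test:
H₀: μ₁ = μ₂
H₁: μ₁ ≠ μ₂
s₁²/n₁ = 12.64²/15 = 10.6513,  s₂²/n₂ = 11.04²/16 = 7.6176
SE = √(s₁²/n₁ + s₂²/n₂) = √(10.6513 + 7.6176) = 4.2742
df (Welch-Satterthwaite) = (s₁²/n₁ + s₂²/n₂)² / [(s₁²/n₁)²/(n₁-1) + (s₂²/n₂)²/(n₂-1)] ≈ 27.88
t = (x̄₁ - x̄₂) / SE = (59.45 - 60.37) / 4.2742 = -0.92 / 4.2742 = -0.215
p-value = 0.8311

Since p-value > α = 0.05, we fail to reject H₀.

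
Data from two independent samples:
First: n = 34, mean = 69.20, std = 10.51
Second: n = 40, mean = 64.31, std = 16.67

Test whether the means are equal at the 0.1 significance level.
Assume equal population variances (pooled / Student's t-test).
Student's two-sample t-test (equal variances):
H₀: μ₁ = μ₂
H₁: μ₁ ≠ μ₂
df = n₁ + n₂ - 2 = 72
Pooled variance s_p² = [(n₁-1)s₁² + (n₂-1)s₂²] / (n₁ + n₂ - 2) = [(33)(10.51²) + (39)(16.67²)] / 72 = 201.1507
SE = √(s_p²(1/n₁ + 1/n₂)) = √(201.1507 × (1/34 + 1/40)) = 3.3083
t = (x̄₁ - x̄₂) / SE = (69.20 - 64.31) / 3.3083 = 4.89 / 3.3083 = 1.478
p-value = 0.1437

Since p-value > α = 0.1, we fail to reject H₀.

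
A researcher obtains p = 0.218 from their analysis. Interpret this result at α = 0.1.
Since p = 0.218 > α = 0.1, fail to reject H₀.
There is insufficient evidence to reject the null hypothesis; the result is not statistically significant at the 0.1 level.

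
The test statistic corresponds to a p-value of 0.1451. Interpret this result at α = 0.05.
Since p = 0.1451 > α = 0.05, fail to reject H₀.
There is insufficient evidence to reject the null hypothesis; the result is not statistically significant at the 0.05 level.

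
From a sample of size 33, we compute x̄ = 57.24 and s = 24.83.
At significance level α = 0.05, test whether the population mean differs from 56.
One-sample t-test:
H₀: μ = 56
H₁: μ ≠ 56
df = n - 1 = 32
t = (x̄ - μ₀) / (s/√n) = (57.24 - 56) / (24.83/√33) = 0.287
p-value = 0.7761

Since p-value > α = 0.05, we fail to reject H₀.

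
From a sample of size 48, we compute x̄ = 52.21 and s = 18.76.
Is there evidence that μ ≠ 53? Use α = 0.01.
One-sample t-test:
H₀: μ = 53
H₁: μ ≠ 53
df = n - 1 = 47
t = (x̄ - μ₀) / (s/√n) = (52.21 - 53) / (18.76/√48) = -0.292
p-value = 0.7718

Since p-value > α = 0.01, we fail to reject H₀.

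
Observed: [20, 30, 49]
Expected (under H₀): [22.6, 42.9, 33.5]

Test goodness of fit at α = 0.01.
Chi-square goodness of fit test:
H₀: observed counts match expected distribution
H₁: observed counts differ from expected distribution
df = k - 1 = 2
χ² = Σ(O - E)²/E
   = (20 - 22.6)²/22.6 + (30 - 42.9)²/42.9 + (49 - 33.5)²/33.5
   = 0.299 + 3.879 + 7.172
   = 11.35
p-value = 0.0034

Since p-value < α = 0.01, we reject H₀.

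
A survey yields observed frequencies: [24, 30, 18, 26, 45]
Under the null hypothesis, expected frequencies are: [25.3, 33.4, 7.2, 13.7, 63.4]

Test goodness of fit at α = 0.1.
Chi-square goodness of fit test:
H₀: observed counts match expected distribution
H₁: observed counts differ from expected distribution
df = k - 1 = 4
χ² = Σ(O - E)²/E
   = (24 - 25.3)²/25.3 + (30 - 33.4)²/33.4 + (18 - 7.2)²/7.2 + (26 - 13.7)²/13.7 + (45 - 63.4)²/63.4
   = 0.067 + 0.346 + 16.200 + 11.043 + 5.340
   = 33.00
p-value < 0.0001

Since p-value < α = 0.1, we reject H₀.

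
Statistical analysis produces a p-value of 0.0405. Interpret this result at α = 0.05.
Since p = 0.0405 < α = 0.05, reject H₀.
There is sufficient evidence to reject the null hypothesis; the result is statistically significant at the 0.05 level.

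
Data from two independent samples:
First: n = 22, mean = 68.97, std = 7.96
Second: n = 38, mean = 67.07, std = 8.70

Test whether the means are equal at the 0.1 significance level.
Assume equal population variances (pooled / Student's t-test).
Student's two-sample t-test (equal variances):
H₀: μ₁ = μ₂
H₁: μ₁ ≠ μ₂
df = n₁ + n₂ - 2 = 58
Pooled variance s_p² = [(n₁-1)s₁² + (n₂-1)s₂²] / (n₁ + n₂ - 2) = [(21)(7.96²) + (37)(8.70²)] / 58 = 71.2263
SE = √(s_p²(1/n₁ + 1/n₂)) = √(71.2263 × (1/22 + 1/38)) = 2.2610
t = (x̄₁ - x̄₂) / SE = (68.97 - 67.07) / 2.2610 = 1.90 / 2.2610 = 0.840
p-value = 0.4042

Since p-value > α = 0.1, we fail to reject H₀.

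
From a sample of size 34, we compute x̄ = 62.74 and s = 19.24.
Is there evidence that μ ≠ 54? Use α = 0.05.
One-sample t-test:
H₀: μ = 54
H₁: μ ≠ 54
df = n - 1 = 33
t = (x̄ - μ₀) / (s/√n) = (62.74 - 54) / (19.24/√34) = 2.649
p-value = 0.0123

Since p-value < α = 0.05, we reject H₀.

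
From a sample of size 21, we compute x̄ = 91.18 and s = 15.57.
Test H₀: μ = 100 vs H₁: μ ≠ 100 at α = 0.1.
One-sample t-test:
H₀: μ = 100
H₁: μ ≠ 100
df = n - 1 = 20
t = (x̄ - μ₀) / (s/√n) = (91.18 - 100) / (15.57/√21) = -2.596
p-value = 0.0173

Since p-value < α = 0.1, we reject H₀.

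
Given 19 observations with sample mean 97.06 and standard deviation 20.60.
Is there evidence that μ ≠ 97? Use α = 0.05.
One-sample t-test:
H₀: μ = 97
H₁: μ ≠ 97
df = n - 1 = 18
t = (x̄ - μ₀) / (s/√n) = (97.06 - 97) / (20.60/√19) = 0.013
p-value = 0.9900

Since p-value > α = 0.05, we fail to reject H₀.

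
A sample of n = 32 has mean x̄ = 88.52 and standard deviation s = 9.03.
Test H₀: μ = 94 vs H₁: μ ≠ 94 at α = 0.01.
One-sample t-test:
H₀: μ = 94
H₁: μ ≠ 94
df = n - 1 = 31
t = (x̄ - μ₀) / (s/√n) = (88.52 - 94) / (9.03/√32) = -3.433
p-value = 0.0017

Since p-value < α = 0.01, we reject H₀.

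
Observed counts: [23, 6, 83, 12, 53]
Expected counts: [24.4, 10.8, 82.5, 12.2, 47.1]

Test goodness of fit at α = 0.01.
Chi-square goodness of fit test:
H₀: observed counts match expected distribution
H₁: observed counts differ from expected distribution
df = k - 1 = 4
χ² = Σ(O - E)²/E
   = (23 - 24.4)²/24.4 + (6 - 10.8)²/10.8 + (83 - 82.5)²/82.5 + (12 - 12.2)²/12.2 + (53 - 47.1)²/47.1
   = 0.080 + 2.133 + 0.003 + 0.003 + 0.739
   = 2.96
p-value = 0.5647

Since p-value > α = 0.01, we fail to reject H₀.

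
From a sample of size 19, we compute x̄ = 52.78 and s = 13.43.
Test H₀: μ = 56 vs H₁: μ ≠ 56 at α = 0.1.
One-sample t-test:
H₀: μ = 56
H₁: μ ≠ 56
df = n - 1 = 18
t = (x̄ - μ₀) / (s/√n) = (52.78 - 56) / (13.43/√19) = -1.045
p-value = 0.3098

Since p-value > α = 0.1, we fail to reject H₀.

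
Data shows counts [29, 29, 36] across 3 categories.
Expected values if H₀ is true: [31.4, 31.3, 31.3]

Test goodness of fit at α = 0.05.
Chi-square goodness of fit test:
H₀: observed counts match expected distribution
H₁: observed counts differ from expected distribution
df = k - 1 = 2
χ² = Σ(O - E)²/E
   = (29 - 31.4)²/31.4 + (29 - 31.3)²/31.3 + (36 - 31.3)²/31.3
   = 0.183 + 0.169 + 0.706
   = 1.06
p-value = 0.5891

Since p-value > α = 0.05, we fail to reject H₀.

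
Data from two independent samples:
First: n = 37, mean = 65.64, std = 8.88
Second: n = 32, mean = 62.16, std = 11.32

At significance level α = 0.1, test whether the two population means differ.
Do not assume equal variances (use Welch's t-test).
Welch's two-sample t-test:
H₀: μ₁ = μ₂
H₁: μ₁ ≠ μ₂
s₁²/n₁ = 8.88²/37 = 2.1312,  s₂²/n₂ = 11.32²/32 = 4.0045
SE = √(s₁²/n₁ + s₂²/n₂) = √(2.1312 + 4.0045) = 2.4770
df (Welch-Satterthwaite) = (s₁²/n₁ + s₂²/n₂)² / [(s₁²/n₁)²/(n₁-1) + (s₂²/n₂)²/(n₂-1)] ≈ 58.51
t = (x̄₁ - x̄₂) / SE = (65.64 - 62.16) / 2.4770 = 3.48 / 2.4770 = 1.405
p-value = 0.1653

Since p-value > α = 0.1, we fail to reject H₀.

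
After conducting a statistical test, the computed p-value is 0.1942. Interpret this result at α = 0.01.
Since p = 0.1942 > α = 0.01, fail to reject H₀.
There is insufficient evidence to reject the null hypothesis; the result is not statistically significant at the 0.01 level.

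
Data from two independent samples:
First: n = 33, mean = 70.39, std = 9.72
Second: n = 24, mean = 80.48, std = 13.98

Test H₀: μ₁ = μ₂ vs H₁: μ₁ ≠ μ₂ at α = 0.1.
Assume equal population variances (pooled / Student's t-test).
Student's two-sample t-test (equal variances):
H₀: μ₁ = μ₂
H₁: μ₁ ≠ μ₂
df = n₁ + n₂ - 2 = 55
Pooled variance s_p² = [(n₁-1)s₁² + (n₂-1)s₂²] / (n₁ + n₂ - 2) = [(32)(9.72²) + (23)(13.98²)] / 55 = 136.6989
SE = √(s_p²(1/n₁ + 1/n₂)) = √(136.6989 × (1/33 + 1/24)) = 3.1366
t = (x̄₁ - x̄₂) / SE = (70.39 - 80.48) / 3.1366 = -10.09 / 3.1366 = -3.217
p-value = 0.0022

Since p-value < α = 0.1, we reject H₀.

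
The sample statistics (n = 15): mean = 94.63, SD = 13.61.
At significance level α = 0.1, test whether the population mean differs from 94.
One-sample t-test:
H₀: μ = 94
H₁: μ ≠ 94
df = n - 1 = 14
t = (x̄ - μ₀) / (s/√n) = (94.63 - 94) / (13.61/√15) = 0.179
p-value = 0.8603

Since p-value > α = 0.1, we fail to reject H₀.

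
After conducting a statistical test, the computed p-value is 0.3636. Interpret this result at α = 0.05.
Since p = 0.3636 > α = 0.05, fail to reject H₀.
There is insufficient evidence to reject the null hypothesis; the result is not statistically significant at the 0.05 level.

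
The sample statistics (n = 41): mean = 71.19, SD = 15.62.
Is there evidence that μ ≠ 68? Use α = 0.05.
One-sample t-test:
H₀: μ = 68
H₁: μ ≠ 68
df = n - 1 = 40
t = (x̄ - μ₀) / (s/√n) = (71.19 - 68) / (15.62/√41) = 1.308
p-value = 0.1984

Since p-value > α = 0.05, we fail to reject H₀.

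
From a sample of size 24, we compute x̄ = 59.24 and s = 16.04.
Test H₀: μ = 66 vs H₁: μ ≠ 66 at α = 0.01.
One-sample t-test:
H₀: μ = 66
H₁: μ ≠ 66
df = n - 1 = 23
t = (x̄ - μ₀) / (s/√n) = (59.24 - 66) / (16.04/√24) = -2.065
p-value = 0.0504

Since p-value > α = 0.01, we fail to reject H₀.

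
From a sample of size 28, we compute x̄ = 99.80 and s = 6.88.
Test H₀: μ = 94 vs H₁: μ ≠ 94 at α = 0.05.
One-sample t-test:
H₀: μ = 94
H₁: μ ≠ 94
df = n - 1 = 27
t = (x̄ - μ₀) / (s/√n) = (99.80 - 94) / (6.88/√28) = 4.461
p-value = 0.0001

Since p-value < α = 0.05, we reject H₀.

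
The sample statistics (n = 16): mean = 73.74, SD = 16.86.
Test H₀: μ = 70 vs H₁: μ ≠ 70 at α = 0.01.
One-sample t-test:
H₀: μ = 70
H₁: μ ≠ 70
df = n - 1 = 15
t = (x̄ - μ₀) / (s/√n) = (73.74 - 70) / (16.86/√16) = 0.887
p-value = 0.3889

Since p-value > α = 0.01, we fail to reject H₀.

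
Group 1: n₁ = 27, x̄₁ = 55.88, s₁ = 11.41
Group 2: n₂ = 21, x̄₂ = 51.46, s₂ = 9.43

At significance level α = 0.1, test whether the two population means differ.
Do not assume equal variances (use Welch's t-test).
Welch's two-sample t-test:
H₀: μ₁ = μ₂
H₁: μ₁ ≠ μ₂
s₁²/n₁ = 11.41²/27 = 4.8218,  s₂²/n₂ = 9.43²/21 = 4.2345
SE = √(s₁²/n₁ + s₂²/n₂) = √(4.8218 + 4.2345) = 3.0094
df (Welch-Satterthwaite) = (s₁²/n₁ + s₂²/n₂)² / [(s₁²/n₁)²/(n₁-1) + (s₂²/n₂)²/(n₂-1)] ≈ 45.80
t = (x̄₁ - x̄₂) / SE = (55.88 - 51.46) / 3.0094 = 4.42 / 3.0094 = 1.469
p-value = 0.1487

Since p-value > α = 0.1, we fail to reject H₀.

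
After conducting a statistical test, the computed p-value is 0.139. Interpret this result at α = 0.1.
Since p = 0.139 > α = 0.1, fail to reject H₀.
There is insufficient evidence to reject the null hypothesis; the result is not statistically significant at the 0.1 level.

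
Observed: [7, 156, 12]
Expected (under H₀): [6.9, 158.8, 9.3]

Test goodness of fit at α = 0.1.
Chi-square goodness of fit test:
H₀: observed counts match expected distribution
H₁: observed counts differ from expected distribution
df = k - 1 = 2
χ² = Σ(O - E)²/E
   = (7 - 6.9)²/6.9 + (156 - 158.8)²/158.8 + (12 - 9.3)²/9.3
   = 0.001 + 0.049 + 0.784
   = 0.83
p-value = 0.6588

Since p-value > α = 0.1, we fail to reject H₀.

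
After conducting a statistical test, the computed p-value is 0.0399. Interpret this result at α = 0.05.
Since p = 0.0399 < α = 0.05, reject H₀.
There is sufficient evidence to reject the null hypothesis; the result is statistically significant at the 0.05 level.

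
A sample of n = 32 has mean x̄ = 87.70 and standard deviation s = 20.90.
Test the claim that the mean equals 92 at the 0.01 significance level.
One-sample t-test:
H₀: μ = 92
H₁: μ ≠ 92
df = n - 1 = 31
t = (x̄ - μ₀) / (s/√n) = (87.70 - 92) / (20.90/√32) = -1.164
p-value = 0.2534

Since p-value > α = 0.01, we fail to reject H₀.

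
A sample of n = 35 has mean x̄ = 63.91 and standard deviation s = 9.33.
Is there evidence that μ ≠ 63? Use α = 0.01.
One-sample t-test:
H₀: μ = 63
H₁: μ ≠ 63
df = n - 1 = 34
t = (x̄ - μ₀) / (s/√n) = (63.91 - 63) / (9.33/√35) = 0.577
p-value = 0.5677

Since p-value > α = 0.01, we fail to reject H₀.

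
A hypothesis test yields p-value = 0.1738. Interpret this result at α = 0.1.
Since p = 0.1738 > α = 0.1, fail to reject H₀.
There is insufficient evidence to reject the null hypothesis; the result is not statistically significant at the 0.1 level.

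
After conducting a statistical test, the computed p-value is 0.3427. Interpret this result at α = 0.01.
Since p = 0.3427 > α = 0.01, fail to reject H₀.
There is insufficient evidence to reject the null hypothesis; the result is not statistically significant at the 0.01 level.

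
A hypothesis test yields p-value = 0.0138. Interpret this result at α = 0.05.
Since p = 0.0138 < α = 0.05, reject H₀.
There is sufficient evidence to reject the null hypothesis; the result is statistically significant at the 0.05 level.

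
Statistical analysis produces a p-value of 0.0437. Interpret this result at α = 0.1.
Since p = 0.0437 < α = 0.1, reject H₀.
There is sufficient evidence to reject the null hypothesis; the result is statistically significant at the 0.1 level.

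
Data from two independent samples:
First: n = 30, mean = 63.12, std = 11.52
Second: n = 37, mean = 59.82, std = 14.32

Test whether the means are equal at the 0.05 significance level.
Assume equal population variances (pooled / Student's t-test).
Student's two-sample t-test (equal variances):
H₀: μ₁ = μ₂
H₁: μ₁ ≠ μ₂
df = n₁ + n₂ - 2 = 65
Pooled variance s_p² = [(n₁-1)s₁² + (n₂-1)s₂²] / (n₁ + n₂ - 2) = [(29)(11.52²) + (36)(14.32²)] / 65 = 172.7823
SE = √(s_p²(1/n₁ + 1/n₂)) = √(172.7823 × (1/30 + 1/37)) = 3.2294
t = (x̄₁ - x̄₂) / SE = (63.12 - 59.82) / 3.2294 = 3.30 / 3.2294 = 1.022
p-value = 0.3106

Since p-value > α = 0.05, we fail to reject H₀.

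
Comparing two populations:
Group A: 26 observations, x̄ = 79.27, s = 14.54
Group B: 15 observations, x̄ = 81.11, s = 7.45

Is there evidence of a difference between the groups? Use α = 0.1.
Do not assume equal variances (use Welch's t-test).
Welch's two-sample t-test:
H₀: μ₁ = μ₂
H₁: μ₁ ≠ μ₂
s₁²/n₁ = 14.54²/26 = 8.1312,  s₂²/n₂ = 7.45²/15 = 3.7002
SE = √(s₁²/n₁ + s₂²/n₂) = √(8.1312 + 3.7002) = 3.4397
df (Welch-Satterthwaite) = (s₁²/n₁ + s₂²/n₂)² / [(s₁²/n₁)²/(n₁-1) + (s₂²/n₂)²/(n₂-1)] ≈ 38.64
t = (x̄₁ - x̄₂) / SE = (79.27 - 81.11) / 3.4397 = -1.84 / 3.4397 = -0.535
p-value = 0.5958

Since p-value > α = 0.1, we fail to reject H₀.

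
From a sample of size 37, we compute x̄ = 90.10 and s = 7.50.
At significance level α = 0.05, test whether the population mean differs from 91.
One-sample t-test:
H₀: μ = 91
H₁: μ ≠ 91
df = n - 1 = 36
t = (x̄ - μ₀) / (s/√n) = (90.10 - 91) / (7.50/√37) = -0.730
p-value = 0.4702

Since p-value > α = 0.05, we fail to reject H₀.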